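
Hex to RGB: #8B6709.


8B → 139 (R)
67 → 103 (G)
09 → 9 (B)
= RGB(139, 103, 9)


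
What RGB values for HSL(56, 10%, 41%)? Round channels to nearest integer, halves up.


H=56°, S=0.10, L=0.41
C = (1-|2L-1|)×S = (1-|-0.18|)×0.10 = 0.082
H' = H/60 = 56/60 ≈ 0.9333; X = C×(1-|H' mod 2 - 1|) ≈ 0.0765
m = L - C/2 = 0.41 - 0.041 = 0.369
Sector ⌊H'⌋ = 0 → (R',G',B') = (0.082, ≈0.0765, 0.0)
RGB = ((R'+m)×255, (G'+m)×255, (B'+m)×255) = (115.005, 113.611, 94.095)
Round half up → RGB(115, 114, 94)


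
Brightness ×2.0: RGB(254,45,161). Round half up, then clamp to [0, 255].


Multiply each channel by 2.0, round half up, clamp to [0, 255]
R: 254×2.0 = 508 → clamp → 255
G: 45×2.0 = 90
B: 161×2.0 = 322 → clamp → 255
= RGB(255, 90, 255)


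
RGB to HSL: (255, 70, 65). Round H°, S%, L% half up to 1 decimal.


Normalize: R'=255/255≈1.0000, G'=70/255≈0.2745, B'=65/255≈0.2549
Max=255/255, Min=65/255, Δ=Max-Min=190/255
L = (Max+Min)/2 = (255+65)/510 = 320/510 = 0.62745… → L = 62.7%
L > 0.5 → S = Δ/(2-Max-Min) = 190/(510-255-65) = 190/190 = 1 → S = 100.0%
(the 1/255 factors cancel in S and H, so raw channel differences can be used)
Max is R' → H = 60 × (((G-B)/Δ) mod 6) = 60 × (((70-65)/190) mod 6)
  5/190 = 0.0263…
  H = 60 × 0.0263… = 1.578…° → H = 1.6°
= HSL(1.6°, 100.0%, 62.7%)


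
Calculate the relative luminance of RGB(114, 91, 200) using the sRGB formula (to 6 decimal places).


Linearize each channel (sRGB transfer function): c = v/255; c_lin = c/12.92 if c ≤ 0.04045, else ((c+0.055)/1.055)^2.4
  R: 114/255 ≈ 0.447059 > 0.04045 → ((0.447059+0.055)/1.055)^2.4 ≈ 0.168269
  G: 91/255 ≈ 0.356863 > 0.04045 → ((0.356863+0.055)/1.055)^2.4 ≈ 0.104616
  B: 200/255 ≈ 0.784314 > 0.04045 → ((0.784314+0.055)/1.055)^2.4 ≈ 0.577580
R_lin = 0.168269, G_lin = 0.104616, B_lin = 0.577580
L = 0.2126×R + 0.7152×G + 0.0722×B
L = 0.2126×0.168269 + 0.7152×0.104616 + 0.0722×0.577580
L ≈ 0.152297


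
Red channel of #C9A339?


Color: #C9A339
R = C9 = 201
G = A3 = 163
B = 39 = 57
Red = 201


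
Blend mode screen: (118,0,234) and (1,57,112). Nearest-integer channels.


Screen: C = 255 - (255-A)×(255-B)/255, rounded to nearest integer
R: 255 - (255-118)×(255-1)/255 = 255 - 34798/255 ≈ 255 - 136.463 = 118.537 → 119
G: 255 - (255-0)×(255-57)/255 = 255 - 50490/255 ≈ 255 - 198.000 = 57.000 → 57
B: 255 - (255-234)×(255-112)/255 = 255 - 3003/255 ≈ 255 - 11.776 = 243.224 → 243
= RGB(119, 57, 243)


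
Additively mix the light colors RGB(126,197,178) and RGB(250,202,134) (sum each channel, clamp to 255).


Additive: each channel = min(255, C₁+C₂)
R: 126+250 = 376 → 255
G: 197+202 = 399 → 255
B: 178+134 = 312 → 255
= RGB(255, 255, 255)


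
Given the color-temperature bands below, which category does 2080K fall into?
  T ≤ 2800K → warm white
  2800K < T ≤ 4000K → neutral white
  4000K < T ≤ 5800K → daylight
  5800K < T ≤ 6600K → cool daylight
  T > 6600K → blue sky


Temperature: 2080K
2080K ≤ 2800K → warm white
Classification: warm white


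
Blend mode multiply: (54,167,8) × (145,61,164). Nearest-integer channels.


Multiply: C = A×B/255, rounded to nearest integer
R: 54×145/255 = 7830/255 ≈ 30.706 → 31
G: 167×61/255 = 10187/255 ≈ 39.949 → 40
B: 8×164/255 = 1312/255 ≈ 5.145 → 5
= RGB(31, 40, 5)


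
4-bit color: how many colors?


Colors = 2^bits = 2^4
= 16 colors


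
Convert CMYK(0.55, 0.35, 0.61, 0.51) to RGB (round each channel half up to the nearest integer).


R = 255 × (1-C) × (1-K) = 255 × 0.45 × 0.49 = 56.2275 → 56
G = 255 × (1-M) × (1-K) = 255 × 0.65 × 0.49 = 81.2175 → 81
B = 255 × (1-Y) × (1-K) = 255 × 0.39 × 0.49 = 48.7305 → 49
= RGB(56, 81, 49)


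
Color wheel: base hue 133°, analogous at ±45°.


Base hue: 133°
Left analog: (133 - 45) mod 360 = 88°
Right analog: (133 + 45) mod 360 = 178°
Analogous hues = 88° and 178°


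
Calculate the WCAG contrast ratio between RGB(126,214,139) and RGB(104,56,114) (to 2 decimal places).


Linearize each sRGB channel c=v/255: c/12.92 if c ≤ 0.04045 else ((c+0.055)/1.055)^2.4
L = 0.2126×R_lin + 0.7152×G_lin + 0.0722×B_lin
Color 1 (126,214,139):
  R=126: 126/255≈0.4941 > 0.04045 → ((0.4941+0.055)/1.055)^2.4 ≈ 0.20864
  G=214: 214/255≈0.8392 > 0.04045 → ((0.8392+0.055)/1.055)^2.4 ≈ 0.67244
  B=139: 139/255≈0.5451 > 0.04045 → ((0.5451+0.055)/1.055)^2.4 ≈ 0.25818
  L1 = 0.2126×0.20864 + 0.7152×0.67244 + 0.0722×0.25818 ≈ 0.54393
Color 2 (104,56,114):
  R=104: 104/255≈0.4078 > 0.04045 → ((0.4078+0.055)/1.055)^2.4 ≈ 0.13843
  G=56: 56/255≈0.2196 > 0.04045 → ((0.2196+0.055)/1.055)^2.4 ≈ 0.03955
  B=114: 114/255≈0.4471 > 0.04045 → ((0.4471+0.055)/1.055)^2.4 ≈ 0.16827
  L2 = 0.2126×0.13843 + 0.7152×0.03955 + 0.0722×0.16827 ≈ 0.06986
Lighter = 0.54393, Darker = 0.06986
Ratio = (L_lighter + 0.05) / (L_darker + 0.05)
Ratio = (0.54393 + 0.05) / (0.06986 + 0.05) = 0.59393 / 0.11986 ≈ 4.9551
Ratio ≈ 4.96:1


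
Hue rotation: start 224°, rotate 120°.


New hue = (H + rotation) mod 360
New hue = (224 + 120) mod 360
= 344 mod 360
= 344°


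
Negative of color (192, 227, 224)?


Invert: (255-R, 255-G, 255-B)
R: 255-192 = 63
G: 255-227 = 28
B: 255-224 = 31
= RGB(63, 28, 31)


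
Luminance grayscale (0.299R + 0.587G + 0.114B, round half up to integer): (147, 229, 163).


Gray = 0.299×R + 0.587×G + 0.114×B
Gray = 0.299×147 + 0.587×229 + 0.114×163
Gray = 43.953 + 134.423 + 18.582
Gray = 196.958 → round half up → 197
Gray = 197


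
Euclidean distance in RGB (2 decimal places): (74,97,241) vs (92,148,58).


d = √[(R₁-R₂)² + (G₁-G₂)² + (B₁-B₂)²]
d = √[(74-92)² + (97-148)² + (241-58)²]
d = √[324 + 2601 + 33489]
d = √36414
d ≈ 190.82


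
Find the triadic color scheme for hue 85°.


Triadic: equally spaced at 120° intervals
H1 = 85°
H2 = (85 + 120) mod 360 = 205°
H3 = (85 + 240) mod 360 = 325°
Triadic = 85°, 205°, 325°


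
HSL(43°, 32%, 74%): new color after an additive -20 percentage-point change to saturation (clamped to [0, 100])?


Original S = 32%
Adjustment = -20 percentage points
New S = 32 + (-20) = 12
Clamp to [0, 100] → 12
= HSL(43°, 12%, 74%)


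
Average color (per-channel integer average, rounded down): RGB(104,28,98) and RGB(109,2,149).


Midpoint: each channel = ⌊(C₁+C₂)/2⌋
R: ⌊(104+109)/2⌋ = 106
G: ⌊(28+2)/2⌋ = 15
B: ⌊(98+149)/2⌋ = 123
= RGB(106, 15, 123)


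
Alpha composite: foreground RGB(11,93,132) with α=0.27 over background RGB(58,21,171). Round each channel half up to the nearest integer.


C = α×F + (1-α)×B, with 1-α = 0.73
R: 0.27×11 + 0.73×58 = 2.97 + 42.34 = 45.31 → 45
G: 0.27×93 + 0.73×21 = 25.11 + 15.33 = 40.44 → 40
B: 0.27×132 + 0.73×171 = 35.64 + 124.83 = 160.47 → 160
= RGB(45, 40, 160)


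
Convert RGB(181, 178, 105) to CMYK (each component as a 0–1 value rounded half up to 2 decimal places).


R'=181/255≈0.7098, G'=178/255≈0.6980, B'=105/255≈0.4118
K = 1 - max(R',G',B') = 1 - 181/255 = 74/255 = 0.29019… → 0.29
(1-R'-K)/(1-K) simplifies to (max-R)/max with max = 181:
C = (181-181)/181 = 0/181 = 0 → 0.00
M = (181-178)/181 = 3/181 = 0.01657… → 0.02
Y = (181-105)/181 = 76/181 = 0.41988… → 0.42
= CMYK(0.00, 0.02, 0.42, 0.29)


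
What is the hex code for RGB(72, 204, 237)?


R = 72 → 48 (hex)
G = 204 → CC (hex)
B = 237 → ED (hex)
Hex = #48CCED


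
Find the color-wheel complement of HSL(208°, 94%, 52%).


Complement = opposite side of color wheel = hue + 180°
H' = (208 + 180) mod 360 = 28°
S and L unchanged.
= HSL(28°, 94%, 52%)


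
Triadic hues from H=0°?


Triadic: equally spaced at 120° intervals
H1 = 0°
H2 = (0 + 120) mod 360 = 120°
H3 = (0 + 240) mod 360 = 240°
Triadic = 0°, 120°, 240°


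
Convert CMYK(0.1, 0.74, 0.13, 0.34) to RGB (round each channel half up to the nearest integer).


R = 255 × (1-C) × (1-K) = 255 × 0.90 × 0.66 = 151.47 → 151
G = 255 × (1-M) × (1-K) = 255 × 0.26 × 0.66 = 43.758 → 44
B = 255 × (1-Y) × (1-K) = 255 × 0.87 × 0.66 = 146.421 → 146
= RGB(151, 44, 146)


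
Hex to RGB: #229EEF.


22 → 34 (R)
9E → 158 (G)
EF → 239 (B)
= RGB(34, 158, 239)


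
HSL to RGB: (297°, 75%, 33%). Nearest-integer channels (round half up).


H=297°, S=0.75, L=0.33
C = (1-|2L-1|)×S = (1-|-0.34|)×0.75 = 0.495
H' = H/60 = 297/60 ≈ 4.9500; X = C×(1-|H' mod 2 - 1|) = 0.47025
m = L - C/2 = 0.33 - 0.2475 = 0.0825
Sector ⌊H'⌋ = 4 → (R',G',B') = (0.47025, 0.0, 0.495)
RGB = ((R'+m)×255, (G'+m)×255, (B'+m)×255) = (140.95125, 21.0375, 147.2625)
Round half up → RGB(141, 21, 147)


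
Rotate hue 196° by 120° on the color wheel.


New hue = (H + rotation) mod 360
New hue = (196 + 120) mod 360
= 316 mod 360
= 316°


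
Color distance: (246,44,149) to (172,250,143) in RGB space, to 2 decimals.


d = √[(R₁-R₂)² + (G₁-G₂)² + (B₁-B₂)²]
d = √[(246-172)² + (44-250)² + (149-143)²]
d = √[5476 + 42436 + 36]
d = √47948
d ≈ 218.97


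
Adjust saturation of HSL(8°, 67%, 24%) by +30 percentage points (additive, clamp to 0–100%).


Original S = 67%
Adjustment = +30 percentage points
New S = 67 + (30) = 97
Clamp to [0, 100] → 97
= HSL(8°, 97%, 24%)


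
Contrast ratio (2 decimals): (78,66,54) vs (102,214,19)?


Linearize each sRGB channel c=v/255: c/12.92 if c ≤ 0.04045 else ((c+0.055)/1.055)^2.4
L = 0.2126×R_lin + 0.7152×G_lin + 0.0722×B_lin
Color 1 (78,66,54):
  R=78: 78/255≈0.3059 > 0.04045 → ((0.3059+0.055)/1.055)^2.4 ≈ 0.07619
  G=66: 66/255≈0.2588 > 0.04045 → ((0.2588+0.055)/1.055)^2.4 ≈ 0.05448
  B=54: 54/255≈0.2118 > 0.04045 → ((0.2118+0.055)/1.055)^2.4 ≈ 0.03689
  L1 = 0.2126×0.07619 + 0.7152×0.05448 + 0.0722×0.03689 ≈ 0.05782
Color 2 (102,214,19):
  R=102: 102/255≈0.4000 > 0.04045 → ((0.4000+0.055)/1.055)^2.4 ≈ 0.13287
  G=214: 214/255≈0.8392 > 0.04045 → ((0.8392+0.055)/1.055)^2.4 ≈ 0.67244
  B=19: 19/255≈0.0745 > 0.04045 → ((0.0745+0.055)/1.055)^2.4 ≈ 0.00651
  L2 = 0.2126×0.13287 + 0.7152×0.67244 + 0.0722×0.00651 ≈ 0.50965
Lighter = 0.50965, Darker = 0.05782
Ratio = (L_lighter + 0.05) / (L_darker + 0.05)
Ratio = (0.50965 + 0.05) / (0.05782 + 0.05) = 0.55965 / 0.10782 ≈ 5.1904
Ratio ≈ 5.19:1


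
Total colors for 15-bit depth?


Colors = 2^bits = 2^15
= 32,768 colors


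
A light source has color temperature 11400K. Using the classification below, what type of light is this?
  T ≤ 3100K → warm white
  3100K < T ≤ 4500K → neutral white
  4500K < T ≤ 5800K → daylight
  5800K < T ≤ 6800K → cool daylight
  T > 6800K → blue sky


Temperature: 11400K
11400K > 6800K → blue sky
Classification: blue sky


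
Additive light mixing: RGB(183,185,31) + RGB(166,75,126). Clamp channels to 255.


Additive: each channel = min(255, C₁+C₂)
R: 183+166 = 349 → 255
G: 185+75 = 260 → 255
B: 31+126 = 157 → 157
= RGB(255, 255, 157)


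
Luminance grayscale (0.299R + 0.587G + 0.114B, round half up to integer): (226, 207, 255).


Gray = 0.299×R + 0.587×G + 0.114×B
Gray = 0.299×226 + 0.587×207 + 0.114×255
Gray = 67.574 + 121.509 + 29.070
Gray = 218.153 → round half up → 218
Gray = 218


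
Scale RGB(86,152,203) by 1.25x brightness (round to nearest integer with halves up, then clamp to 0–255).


Multiply each channel by 1.25, round half up, clamp to [0, 255]
R: 86×1.25 = 107.5 → round → 108
G: 152×1.25 = 190
B: 203×1.25 = 253.75 → round → 254
= RGB(108, 190, 254)


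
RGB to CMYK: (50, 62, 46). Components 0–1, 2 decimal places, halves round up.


R'=50/255≈0.1961, G'=62/255≈0.2431, B'=46/255≈0.1804
K = 1 - max(R',G',B') = 1 - 62/255 = 193/255 = 0.75686… → 0.76
(1-R'-K)/(1-K) simplifies to (max-R)/max with max = 62:
C = (62-50)/62 = 12/62 = 0.19354… → 0.19
M = (62-62)/62 = 0/62 = 0 → 0.00
Y = (62-46)/62 = 16/62 = 0.25806… → 0.26
= CMYK(0.19, 0.00, 0.26, 0.76)


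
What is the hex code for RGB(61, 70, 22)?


R = 61 → 3D (hex)
G = 70 → 46 (hex)
B = 22 → 16 (hex)
Hex = #3D4616


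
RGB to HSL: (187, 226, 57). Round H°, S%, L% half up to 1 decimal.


Normalize: R'=187/255≈0.7333, G'=226/255≈0.8863, B'=57/255≈0.2235
Max=226/255, Min=57/255, Δ=Max-Min=169/255
L = (Max+Min)/2 = (226+57)/510 = 283/510 = 0.55490… → L = 55.5%
L > 0.5 → S = Δ/(2-Max-Min) = 169/(510-226-57) = 169/227 = 0.74449… → S = 74.4%
(the 1/255 factors cancel in S and H, so raw channel differences can be used)
Max is G' → H = 60 × ((B-R)/Δ + 2) = 60 × ((57-187)/169 + 2)
  -130/169 + 2 = -0.7692… + 2 = 1.2307…
  H = 60 × 1.2307… = 73.846…° → H = 73.8°
= HSL(73.8°, 74.4%, 55.5%)


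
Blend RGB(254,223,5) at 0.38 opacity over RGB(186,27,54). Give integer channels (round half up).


C = α×F + (1-α)×B, with 1-α = 0.62
R: 0.38×254 + 0.62×186 = 96.52 + 115.32 = 211.84 → 212
G: 0.38×223 + 0.62×27 = 84.74 + 16.74 = 101.48 → 101
B: 0.38×5 + 0.62×54 = 1.90 + 33.48 = 35.38 → 35
= RGB(212, 101, 35)


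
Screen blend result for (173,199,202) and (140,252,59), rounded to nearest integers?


Screen: C = 255 - (255-A)×(255-B)/255, rounded to nearest integer
R: 255 - (255-173)×(255-140)/255 = 255 - 9430/255 ≈ 255 - 36.980 = 218.020 → 218
G: 255 - (255-199)×(255-252)/255 = 255 - 168/255 ≈ 255 - 0.659 = 254.341 → 254
B: 255 - (255-202)×(255-59)/255 = 255 - 10388/255 ≈ 255 - 40.737 = 214.263 → 214
= RGB(218, 254, 214)


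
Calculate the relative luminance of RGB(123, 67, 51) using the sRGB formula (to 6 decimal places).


Linearize each channel (sRGB transfer function): c = v/255; c_lin = c/12.92 if c ≤ 0.04045, else ((c+0.055)/1.055)^2.4
  R: 123/255 ≈ 0.482353 > 0.04045 → ((0.482353+0.055)/1.055)^2.4 ≈ 0.198069
  G: 67/255 ≈ 0.262745 > 0.04045 → ((0.262745+0.055)/1.055)^2.4 ≈ 0.056128
  B: 51/255 ≈ 0.200000 > 0.04045 → ((0.200000+0.055)/1.055)^2.4 ≈ 0.033105
R_lin = 0.198069, G_lin = 0.056128, B_lin = 0.033105
L = 0.2126×R + 0.7152×G + 0.0722×B
L = 0.2126×0.198069 + 0.7152×0.056128 + 0.0722×0.033105
L ≈ 0.084643


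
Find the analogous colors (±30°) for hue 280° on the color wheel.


Base hue: 280°
Left analog: (280 - 30) mod 360 = 250°
Right analog: (280 + 30) mod 360 = 310°
Analogous hues = 250° and 310°


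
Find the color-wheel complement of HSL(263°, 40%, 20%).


Complement = opposite side of color wheel = hue + 180°
H' = (263 + 180) mod 360 = 83°
S and L unchanged.
= HSL(83°, 40%, 20%)


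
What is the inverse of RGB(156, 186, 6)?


Invert: (255-R, 255-G, 255-B)
R: 255-156 = 99
G: 255-186 = 69
B: 255-6 = 249
= RGB(99, 69, 249)


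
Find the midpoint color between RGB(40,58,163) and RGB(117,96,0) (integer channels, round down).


Midpoint: each channel = ⌊(C₁+C₂)/2⌋
R: ⌊(40+117)/2⌋ = 78
G: ⌊(58+96)/2⌋ = 77
B: ⌊(163+0)/2⌋ = 81
= RGB(78, 77, 81)


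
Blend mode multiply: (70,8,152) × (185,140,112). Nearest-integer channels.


Multiply: C = A×B/255, rounded to nearest integer
R: 70×185/255 = 12950/255 ≈ 50.784 → 51
G: 8×140/255 = 1120/255 ≈ 4.392 → 4
B: 152×112/255 = 17024/255 ≈ 66.761 → 67
= RGB(51, 4, 67)


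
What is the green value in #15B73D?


Color: #15B73D
R = 15 = 21
G = B7 = 183
B = 3D = 61
Green = 183


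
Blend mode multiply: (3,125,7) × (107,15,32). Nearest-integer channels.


Multiply: C = A×B/255, rounded to nearest integer
R: 3×107/255 = 321/255 ≈ 1.259 → 1
G: 125×15/255 = 1875/255 ≈ 7.353 → 7
B: 7×32/255 = 224/255 ≈ 0.878 → 1
= RGB(1, 7, 1)


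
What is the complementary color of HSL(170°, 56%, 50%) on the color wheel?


Complement = opposite side of color wheel = hue + 180°
H' = (170 + 180) mod 360 = 350°
S and L unchanged.
= HSL(350°, 56%, 50%)


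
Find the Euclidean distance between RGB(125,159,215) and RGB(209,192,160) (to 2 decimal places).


d = √[(R₁-R₂)² + (G₁-G₂)² + (B₁-B₂)²]
d = √[(125-209)² + (159-192)² + (215-160)²]
d = √[7056 + 1089 + 3025]
d = √11170
d ≈ 105.69


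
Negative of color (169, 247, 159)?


Invert: (255-R, 255-G, 255-B)
R: 255-169 = 86
G: 255-247 = 8
B: 255-159 = 96
= RGB(86, 8, 96)


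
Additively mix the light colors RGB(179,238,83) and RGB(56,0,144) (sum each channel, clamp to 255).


Additive: each channel = min(255, C₁+C₂)
R: 179+56 = 235 → 235
G: 238+0 = 238 → 238
B: 83+144 = 227 → 227
= RGB(235, 238, 227)


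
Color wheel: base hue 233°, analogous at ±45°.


Base hue: 233°
Left analog: (233 - 45) mod 360 = 188°
Right analog: (233 + 45) mod 360 = 278°
Analogous hues = 188° and 278°


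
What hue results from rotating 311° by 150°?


New hue = (H + rotation) mod 360
New hue = (311 + 150) mod 360
= 461 mod 360
= 101°


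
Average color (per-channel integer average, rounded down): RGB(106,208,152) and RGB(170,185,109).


Midpoint: each channel = ⌊(C₁+C₂)/2⌋
R: ⌊(106+170)/2⌋ = 138
G: ⌊(208+185)/2⌋ = 196
B: ⌊(152+109)/2⌋ = 130
= RGB(138, 196, 130)


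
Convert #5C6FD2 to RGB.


5C → 92 (R)
6F → 111 (G)
D2 → 210 (B)
= RGB(92, 111, 210)


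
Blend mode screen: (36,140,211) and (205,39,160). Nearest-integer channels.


Screen: C = 255 - (255-A)×(255-B)/255, rounded to nearest integer
R: 255 - (255-36)×(255-205)/255 = 255 - 10950/255 ≈ 255 - 42.941 = 212.059 → 212
G: 255 - (255-140)×(255-39)/255 = 255 - 24840/255 ≈ 255 - 97.412 = 157.588 → 158
B: 255 - (255-211)×(255-160)/255 = 255 - 4180/255 ≈ 255 - 16.392 = 238.608 → 239
= RGB(212, 158, 239)


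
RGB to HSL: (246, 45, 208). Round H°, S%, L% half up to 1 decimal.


Normalize: R'=246/255≈0.9647, G'=45/255≈0.1765, B'=208/255≈0.8157
Max=246/255, Min=45/255, Δ=Max-Min=201/255
L = (Max+Min)/2 = (246+45)/510 = 291/510 = 0.57058… → L = 57.1%
L > 0.5 → S = Δ/(2-Max-Min) = 201/(510-246-45) = 201/219 = 0.91780… → S = 91.8%
(the 1/255 factors cancel in S and H, so raw channel differences can be used)
Max is R' → H = 60 × (((G-B)/Δ) mod 6) = 60 × (((45-208)/201) mod 6)
  (-163)/201 = -0.8109…; negative, so add 6 → 5.1890…
  H = 60 × 5.1890… = 311.343…° → H = 311.3°
= HSL(311.3°, 91.8%, 57.1%)


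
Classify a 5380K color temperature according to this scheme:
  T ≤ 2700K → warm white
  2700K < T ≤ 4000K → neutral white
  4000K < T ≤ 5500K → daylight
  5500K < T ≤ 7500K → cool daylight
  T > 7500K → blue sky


Temperature: 5380K
4000K < 5380K ≤ 5500K → daylight
Classification: daylight


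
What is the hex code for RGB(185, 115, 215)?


R = 185 → B9 (hex)
G = 115 → 73 (hex)
B = 215 → D7 (hex)
Hex = #B973D7


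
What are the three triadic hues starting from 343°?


Triadic: equally spaced at 120° intervals
H1 = 343°
H2 = (343 + 120) mod 360 = 103°
H3 = (343 + 240) mod 360 = 223°
Triadic = 343°, 103°, 223°


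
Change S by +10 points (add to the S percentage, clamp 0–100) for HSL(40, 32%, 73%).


Original S = 32%
Adjustment = +10 percentage points
New S = 32 + (10) = 42
Clamp to [0, 100] → 42
= HSL(40°, 42%, 73%)


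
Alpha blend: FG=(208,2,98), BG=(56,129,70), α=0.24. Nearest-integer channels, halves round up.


C = α×F + (1-α)×B, with 1-α = 0.76
R: 0.24×208 + 0.76×56 = 49.92 + 42.56 = 92.48 → 92
G: 0.24×2 + 0.76×129 = 0.48 + 98.04 = 98.52 → 99
B: 0.24×98 + 0.76×70 = 23.52 + 53.20 = 76.72 → 77
= RGB(92, 99, 77)


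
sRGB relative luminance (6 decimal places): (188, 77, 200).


Linearize each channel (sRGB transfer function): c = v/255; c_lin = c/12.92 if c ≤ 0.04045, else ((c+0.055)/1.055)^2.4
  R: 188/255 ≈ 0.737255 > 0.04045 → ((0.737255+0.055)/1.055)^2.4 ≈ 0.502886
  G: 77/255 ≈ 0.301961 > 0.04045 → ((0.301961+0.055)/1.055)^2.4 ≈ 0.074214
  B: 200/255 ≈ 0.784314 > 0.04045 → ((0.784314+0.055)/1.055)^2.4 ≈ 0.577580
R_lin = 0.502886, G_lin = 0.074214, B_lin = 0.577580
L = 0.2126×R + 0.7152×G + 0.0722×B
L = 0.2126×0.502886 + 0.7152×0.074214 + 0.0722×0.577580
L ≈ 0.201693


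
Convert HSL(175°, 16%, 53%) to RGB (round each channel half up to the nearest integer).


H=175°, S=0.16, L=0.53
C = (1-|2L-1|)×S = (1-|0.06|)×0.16 = 0.1504
H' = H/60 = 175/60 ≈ 2.9167; X = C×(1-|H' mod 2 - 1|) ≈ 0.1379
m = L - C/2 = 0.53 - 0.0752 = 0.4548
Sector ⌊H'⌋ = 2 → (R',G',B') = (0.0, 0.1504, ≈0.1379)
RGB = ((R'+m)×255, (G'+m)×255, (B'+m)×255) = (115.974, 154.326, 151.13)
Round half up → RGB(116, 154, 151)


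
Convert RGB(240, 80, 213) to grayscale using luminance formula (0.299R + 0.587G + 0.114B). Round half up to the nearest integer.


Gray = 0.299×R + 0.587×G + 0.114×B
Gray = 0.299×240 + 0.587×80 + 0.114×213
Gray = 71.760 + 46.960 + 24.282
Gray = 143.002 → round half up → 143
Gray = 143


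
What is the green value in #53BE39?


Color: #53BE39
R = 53 = 83
G = BE = 190
B = 39 = 57
Green = 190


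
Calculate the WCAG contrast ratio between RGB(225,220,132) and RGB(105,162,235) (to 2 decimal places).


Linearize each sRGB channel c=v/255: c/12.92 if c ≤ 0.04045 else ((c+0.055)/1.055)^2.4
L = 0.2126×R_lin + 0.7152×G_lin + 0.0722×B_lin
Color 1 (225,220,132):
  R=225: 225/255≈0.8824 > 0.04045 → ((0.8824+0.055)/1.055)^2.4 ≈ 0.75294
  G=220: 220/255≈0.8627 > 0.04045 → ((0.8627+0.055)/1.055)^2.4 ≈ 0.71569
  B=132: 132/255≈0.5176 > 0.04045 → ((0.5176+0.055)/1.055)^2.4 ≈ 0.23074
  L1 = 0.2126×0.75294 + 0.7152×0.71569 + 0.0722×0.23074 ≈ 0.68860
Color 2 (105,162,235):
  R=105: 105/255≈0.4118 > 0.04045 → ((0.4118+0.055)/1.055)^2.4 ≈ 0.14126
  G=162: 162/255≈0.6353 > 0.04045 → ((0.6353+0.055)/1.055)^2.4 ≈ 0.36131
  B=235: 235/255≈0.9216 > 0.04045 → ((0.9216+0.055)/1.055)^2.4 ≈ 0.83077
  L2 = 0.2126×0.14126 + 0.7152×0.36131 + 0.0722×0.83077 ≈ 0.34842
Lighter = 0.68860, Darker = 0.34842
Ratio = (L_lighter + 0.05) / (L_darker + 0.05)
Ratio = (0.68860 + 0.05) / (0.34842 + 0.05) = 0.73860 / 0.39842 ≈ 1.8538
Ratio ≈ 1.85:1


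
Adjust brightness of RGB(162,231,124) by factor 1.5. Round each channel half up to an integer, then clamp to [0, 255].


Multiply each channel by 1.5, round half up, clamp to [0, 255]
R: 162×1.5 = 243
G: 231×1.5 = 346.5 → round → 347 → clamp → 255
B: 124×1.5 = 186
= RGB(243, 255, 186)


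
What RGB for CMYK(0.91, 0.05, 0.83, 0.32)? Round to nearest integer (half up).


R = 255 × (1-C) × (1-K) = 255 × 0.09 × 0.68 = 15.606 → 16
G = 255 × (1-M) × (1-K) = 255 × 0.95 × 0.68 = 164.73 → 165
B = 255 × (1-Y) × (1-K) = 255 × 0.17 × 0.68 = 29.478 → 29
= RGB(16, 165, 29)


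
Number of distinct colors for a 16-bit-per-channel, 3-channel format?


Total bits = 16 bits/channel × 3 channels = 48 bits
Distinct colors = 2^48
= 281,474,976,710,656 colors


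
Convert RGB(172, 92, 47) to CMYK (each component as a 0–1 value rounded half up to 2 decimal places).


R'=172/255≈0.6745, G'=92/255≈0.3608, B'=47/255≈0.1843
K = 1 - max(R',G',B') = 1 - 172/255 = 83/255 = 0.32549… → 0.33
(1-R'-K)/(1-K) simplifies to (max-R)/max with max = 172:
C = (172-172)/172 = 0/172 = 0 → 0.00
M = (172-92)/172 = 80/172 = 0.46511… → 0.47
Y = (172-47)/172 = 125/172 = 0.72674… → 0.73
= CMYK(0.00, 0.47, 0.73, 0.33)


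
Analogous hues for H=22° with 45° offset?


Base hue: 22°
Left analog: (22 - 45) mod 360 = 337°
Right analog: (22 + 45) mod 360 = 67°
Analogous hues = 337° and 67°


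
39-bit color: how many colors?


Colors = 2^bits = 2^39
= 549,755,813,888 colors


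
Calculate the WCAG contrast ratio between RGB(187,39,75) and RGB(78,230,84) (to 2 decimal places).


Linearize each sRGB channel c=v/255: c/12.92 if c ≤ 0.04045 else ((c+0.055)/1.055)^2.4
L = 0.2126×R_lin + 0.7152×G_lin + 0.0722×B_lin
Color 1 (187,39,75):
  R=187: 187/255≈0.7333 > 0.04045 → ((0.7333+0.055)/1.055)^2.4 ≈ 0.49693
  G=39: 39/255≈0.1529 > 0.04045 → ((0.1529+0.055)/1.055)^2.4 ≈ 0.02029
  B=75: 75/255≈0.2941 > 0.04045 → ((0.2941+0.055)/1.055)^2.4 ≈ 0.07036
  L1 = 0.2126×0.49693 + 0.7152×0.02029 + 0.0722×0.07036 ≈ 0.12524
Color 2 (78,230,84):
  R=78: 78/255≈0.3059 > 0.04045 → ((0.3059+0.055)/1.055)^2.4 ≈ 0.07619
  G=230: 230/255≈0.9020 > 0.04045 → ((0.9020+0.055)/1.055)^2.4 ≈ 0.79130
  B=84: 84/255≈0.3294 > 0.04045 → ((0.3294+0.055)/1.055)^2.4 ≈ 0.08866
  L2 = 0.2126×0.07619 + 0.7152×0.79130 + 0.0722×0.08866 ≈ 0.58853
Lighter = 0.58853, Darker = 0.12524
Ratio = (L_lighter + 0.05) / (L_darker + 0.05)
Ratio = (0.58853 + 0.05) / (0.12524 + 0.05) = 0.63853 / 0.17524 ≈ 3.6438
Ratio ≈ 3.64:1


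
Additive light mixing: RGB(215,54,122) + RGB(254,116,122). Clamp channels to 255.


Additive: each channel = min(255, C₁+C₂)
R: 215+254 = 469 → 255
G: 54+116 = 170 → 170
B: 122+122 = 244 → 244
= RGB(255, 170, 244)


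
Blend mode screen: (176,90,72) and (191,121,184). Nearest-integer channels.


Screen: C = 255 - (255-A)×(255-B)/255, rounded to nearest integer
R: 255 - (255-176)×(255-191)/255 = 255 - 5056/255 ≈ 255 - 19.827 = 235.173 → 235
G: 255 - (255-90)×(255-121)/255 = 255 - 22110/255 ≈ 255 - 86.706 = 168.294 → 168
B: 255 - (255-72)×(255-184)/255 = 255 - 12993/255 ≈ 255 - 50.953 = 204.047 → 204
= RGB(235, 168, 204)


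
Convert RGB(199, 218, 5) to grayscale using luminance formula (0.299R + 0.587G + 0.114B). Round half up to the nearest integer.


Gray = 0.299×R + 0.587×G + 0.114×B
Gray = 0.299×199 + 0.587×218 + 0.114×5
Gray = 59.501 + 127.966 + 0.570
Gray = 188.037 → round half up → 188
Gray = 188


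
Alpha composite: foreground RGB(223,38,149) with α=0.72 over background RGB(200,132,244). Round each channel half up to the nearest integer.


C = α×F + (1-α)×B, with 1-α = 0.28
R: 0.72×223 + 0.28×200 = 160.56 + 56.00 = 216.56 → 217
G: 0.72×38 + 0.28×132 = 27.36 + 36.96 = 64.32 → 64
B: 0.72×149 + 0.28×244 = 107.28 + 68.32 = 175.60 → 176
= RGB(217, 64, 176)


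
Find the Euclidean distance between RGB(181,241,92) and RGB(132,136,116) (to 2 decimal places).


d = √[(R₁-R₂)² + (G₁-G₂)² + (B₁-B₂)²]
d = √[(181-132)² + (241-136)² + (92-116)²]
d = √[2401 + 11025 + 576]
d = √14002
d ≈ 118.33


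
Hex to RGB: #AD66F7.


AD → 173 (R)
66 → 102 (G)
F7 → 247 (B)
= RGB(173, 102, 247)


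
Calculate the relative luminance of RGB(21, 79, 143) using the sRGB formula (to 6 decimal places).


Linearize each channel (sRGB transfer function): c = v/255; c_lin = c/12.92 if c ≤ 0.04045, else ((c+0.055)/1.055)^2.4
  R: 21/255 ≈ 0.082353 > 0.04045 → ((0.082353+0.055)/1.055)^2.4 ≈ 0.007499
  G: 79/255 ≈ 0.309804 > 0.04045 → ((0.309804+0.055)/1.055)^2.4 ≈ 0.078187
  B: 143/255 ≈ 0.560784 > 0.04045 → ((0.560784+0.055)/1.055)^2.4 ≈ 0.274677
R_lin = 0.007499, G_lin = 0.078187, B_lin = 0.274677
L = 0.2126×R + 0.7152×G + 0.0722×B
L = 0.2126×0.007499 + 0.7152×0.078187 + 0.0722×0.274677
L ≈ 0.077346


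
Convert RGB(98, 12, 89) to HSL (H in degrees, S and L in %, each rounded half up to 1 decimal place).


Normalize: R'=98/255≈0.3843, G'=12/255≈0.0471, B'=89/255≈0.3490
Max=98/255, Min=12/255, Δ=Max-Min=86/255
L = (Max+Min)/2 = (98+12)/510 = 110/510 = 0.21568… → L = 21.6%
L ≤ 0.5 → S = Δ/(Max+Min) = 86/(98+12) = 86/110 = 0.78181… → S = 78.2%
(the 1/255 factors cancel in S and H, so raw channel differences can be used)
Max is R' → H = 60 × (((G-B)/Δ) mod 6) = 60 × (((12-89)/86) mod 6)
  (-77)/86 = -0.8953…; negative, so add 6 → 5.1046…
  H = 60 × 5.1046… = 306.279…° → H = 306.3°
= HSL(306.3°, 78.2%, 21.6%)


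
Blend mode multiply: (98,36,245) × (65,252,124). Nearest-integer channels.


Multiply: C = A×B/255, rounded to nearest integer
R: 98×65/255 = 6370/255 ≈ 24.980 → 25
G: 36×252/255 = 9072/255 ≈ 35.576 → 36
B: 245×124/255 = 30380/255 ≈ 119.137 → 119
= RGB(25, 36, 119)


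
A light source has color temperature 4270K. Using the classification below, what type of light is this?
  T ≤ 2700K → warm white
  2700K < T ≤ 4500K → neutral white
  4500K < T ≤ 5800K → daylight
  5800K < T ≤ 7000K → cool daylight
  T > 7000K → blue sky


Temperature: 4270K
2700K < 4270K ≤ 4500K → neutral white
Classification: neutral white


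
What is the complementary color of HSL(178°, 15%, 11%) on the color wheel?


Complement = opposite side of color wheel = hue + 180°
H' = (178 + 180) mod 360 = 358°
S and L unchanged.
= HSL(358°, 15%, 11%)


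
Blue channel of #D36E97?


Color: #D36E97
R = D3 = 211
G = 6E = 110
B = 97 = 151
Blue = 151


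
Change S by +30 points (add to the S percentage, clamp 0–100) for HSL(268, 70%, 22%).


Original S = 70%
Adjustment = +30 percentage points
New S = 70 + (30) = 100
Clamp to [0, 100] → 100
= HSL(268°, 100%, 22%)


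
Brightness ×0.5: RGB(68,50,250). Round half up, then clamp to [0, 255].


Multiply each channel by 0.5, round half up, clamp to [0, 255]
R: 68×0.5 = 34
G: 50×0.5 = 25
B: 250×0.5 = 125
= RGB(34, 25, 125)


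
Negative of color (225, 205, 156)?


Invert: (255-R, 255-G, 255-B)
R: 255-225 = 30
G: 255-205 = 50
B: 255-156 = 99
= RGB(30, 50, 99)


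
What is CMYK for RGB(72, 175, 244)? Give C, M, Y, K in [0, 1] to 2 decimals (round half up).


R'=72/255≈0.2824, G'=175/255≈0.6863, B'=244/255≈0.9569
K = 1 - max(R',G',B') = 1 - 244/255 = 11/255 = 0.04313… → 0.04
(1-R'-K)/(1-K) simplifies to (max-R)/max with max = 244:
C = (244-72)/244 = 172/244 = 0.70491… → 0.70
M = (244-175)/244 = 69/244 = 0.28278… → 0.28
Y = (244-244)/244 = 0/244 = 0 → 0.00
= CMYK(0.70, 0.28, 0.00, 0.04)


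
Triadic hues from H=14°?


Triadic: equally spaced at 120° intervals
H1 = 14°
H2 = (14 + 120) mod 360 = 134°
H3 = (14 + 240) mod 360 = 254°
Triadic = 14°, 134°, 254°


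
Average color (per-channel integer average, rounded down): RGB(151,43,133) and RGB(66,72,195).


Midpoint: each channel = ⌊(C₁+C₂)/2⌋
R: ⌊(151+66)/2⌋ = 108
G: ⌊(43+72)/2⌋ = 57
B: ⌊(133+195)/2⌋ = 164
= RGB(108, 57, 164)


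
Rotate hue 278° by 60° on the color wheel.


New hue = (H + rotation) mod 360
New hue = (278 + 60) mod 360
= 338 mod 360
= 338°


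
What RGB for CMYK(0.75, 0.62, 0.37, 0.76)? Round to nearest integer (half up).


R = 255 × (1-C) × (1-K) = 255 × 0.25 × 0.24 = 15.3 → 15
G = 255 × (1-M) × (1-K) = 255 × 0.38 × 0.24 = 23.256 → 23
B = 255 × (1-Y) × (1-K) = 255 × 0.63 × 0.24 = 38.556 → 39
= RGB(15, 23, 39)


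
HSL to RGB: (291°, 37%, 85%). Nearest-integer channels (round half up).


H=291°, S=0.37, L=0.85
C = (1-|2L-1|)×S = (1-|0.70|)×0.37 = 0.111
H' = H/60 = 291/60 ≈ 4.8500; X = C×(1-|H' mod 2 - 1|) = 0.09435
m = L - C/2 = 0.85 - 0.0555 = 0.7945
Sector ⌊H'⌋ = 4 → (R',G',B') = (0.09435, 0.0, 0.111)
RGB = ((R'+m)×255, (G'+m)×255, (B'+m)×255) = (226.65675, 202.5975, 230.9025)
Round half up → RGB(227, 203, 231)


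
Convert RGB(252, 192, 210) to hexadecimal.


R = 252 → FC (hex)
G = 192 → C0 (hex)
B = 210 → D2 (hex)
Hex = #FCC0D2


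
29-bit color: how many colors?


Colors = 2^bits = 2^29
= 536,870,912 colors


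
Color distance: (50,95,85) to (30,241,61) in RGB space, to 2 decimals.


d = √[(R₁-R₂)² + (G₁-G₂)² + (B₁-B₂)²]
d = √[(50-30)² + (95-241)² + (85-61)²]
d = √[400 + 21316 + 576]
d = √22292
d ≈ 149.31


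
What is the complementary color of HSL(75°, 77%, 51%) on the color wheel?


Complement = opposite side of color wheel = hue + 180°
H' = (75 + 180) mod 360 = 255°
S and L unchanged.
= HSL(255°, 77%, 51%)


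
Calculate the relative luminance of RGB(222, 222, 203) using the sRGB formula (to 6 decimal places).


Linearize each channel (sRGB transfer function): c = v/255; c_lin = c/12.92 if c ≤ 0.04045, else ((c+0.055)/1.055)^2.4
  R: 222/255 ≈ 0.870588 > 0.04045 → ((0.870588+0.055)/1.055)^2.4 ≈ 0.730461
  G: 222/255 ≈ 0.870588 > 0.04045 → ((0.870588+0.055)/1.055)^2.4 ≈ 0.730461
  B: 203/255 ≈ 0.796078 > 0.04045 → ((0.796078+0.055)/1.055)^2.4 ≈ 0.597202
R_lin = 0.730461, G_lin = 0.730461, B_lin = 0.597202
L = 0.2126×R + 0.7152×G + 0.0722×B
L = 0.2126×0.730461 + 0.7152×0.730461 + 0.0722×0.597202
L ≈ 0.720839


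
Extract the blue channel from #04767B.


Color: #04767B
R = 04 = 4
G = 76 = 118
B = 7B = 123
Blue = 123


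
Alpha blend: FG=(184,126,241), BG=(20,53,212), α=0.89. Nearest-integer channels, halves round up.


C = α×F + (1-α)×B, with 1-α = 0.11
R: 0.89×184 + 0.11×20 = 163.76 + 2.20 = 165.96 → 166
G: 0.89×126 + 0.11×53 = 112.14 + 5.83 = 117.97 → 118
B: 0.89×241 + 0.11×212 = 214.49 + 23.32 = 237.81 → 238
= RGB(166, 118, 238)


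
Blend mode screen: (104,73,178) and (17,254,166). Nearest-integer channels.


Screen: C = 255 - (255-A)×(255-B)/255, rounded to nearest integer
R: 255 - (255-104)×(255-17)/255 = 255 - 35938/255 ≈ 255 - 140.933 = 114.067 → 114
G: 255 - (255-73)×(255-254)/255 = 255 - 182/255 ≈ 255 - 0.714 = 254.286 → 254
B: 255 - (255-178)×(255-166)/255 = 255 - 6853/255 ≈ 255 - 26.875 = 228.125 → 228
= RGB(114, 254, 228)


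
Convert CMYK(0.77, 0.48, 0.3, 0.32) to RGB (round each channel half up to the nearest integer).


R = 255 × (1-C) × (1-K) = 255 × 0.23 × 0.68 = 39.882 → 40
G = 255 × (1-M) × (1-K) = 255 × 0.52 × 0.68 = 90.168 → 90
B = 255 × (1-Y) × (1-K) = 255 × 0.70 × 0.68 = 121.38 → 121
= RGB(40, 90, 121)


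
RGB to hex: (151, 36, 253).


R = 151 → 97 (hex)
G = 36 → 24 (hex)
B = 253 → FD (hex)
Hex = #9724FD


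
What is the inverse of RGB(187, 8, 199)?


Invert: (255-R, 255-G, 255-B)
R: 255-187 = 68
G: 255-8 = 247
B: 255-199 = 56
= RGB(68, 247, 56)


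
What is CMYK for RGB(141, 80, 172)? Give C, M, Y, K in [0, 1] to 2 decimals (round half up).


R'=141/255≈0.5529, G'=80/255≈0.3137, B'=172/255≈0.6745
K = 1 - max(R',G',B') = 1 - 172/255 = 83/255 = 0.32549… → 0.33
(1-R'-K)/(1-K) simplifies to (max-R)/max with max = 172:
C = (172-141)/172 = 31/172 = 0.18023… → 0.18
M = (172-80)/172 = 92/172 = 0.53488… → 0.53
Y = (172-172)/172 = 0/172 = 0 → 0.00
= CMYK(0.18, 0.53, 0.00, 0.33)


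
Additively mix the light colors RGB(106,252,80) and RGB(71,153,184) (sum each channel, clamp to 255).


Additive: each channel = min(255, C₁+C₂)
R: 106+71 = 177 → 177
G: 252+153 = 405 → 255
B: 80+184 = 264 → 255
= RGB(177, 255, 255)


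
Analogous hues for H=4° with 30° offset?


Base hue: 4°
Left analog: (4 - 30) mod 360 = 334°
Right analog: (4 + 30) mod 360 = 34°
Analogous hues = 334° and 34°


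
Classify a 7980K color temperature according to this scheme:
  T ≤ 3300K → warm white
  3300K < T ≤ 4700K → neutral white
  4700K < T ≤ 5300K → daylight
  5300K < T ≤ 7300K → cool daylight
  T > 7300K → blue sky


Temperature: 7980K
7980K > 7300K → blue sky
Classification: blue sky


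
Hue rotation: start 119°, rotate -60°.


New hue = (H + rotation) mod 360
New hue = (119 -60) mod 360
= 59 mod 360
= 59°


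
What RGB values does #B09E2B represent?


B0 → 176 (R)
9E → 158 (G)
2B → 43 (B)
= RGB(176, 158, 43)


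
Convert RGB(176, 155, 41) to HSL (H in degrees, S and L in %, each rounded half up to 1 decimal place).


Normalize: R'=176/255≈0.6902, G'=155/255≈0.6078, B'=41/255≈0.1608
Max=176/255, Min=41/255, Δ=Max-Min=135/255
L = (Max+Min)/2 = (176+41)/510 = 217/510 = 0.42549… → L = 42.5%
L ≤ 0.5 → S = Δ/(Max+Min) = 135/(176+41) = 135/217 = 0.62211… → S = 62.2%
(the 1/255 factors cancel in S and H, so raw channel differences can be used)
Max is R' → H = 60 × (((G-B)/Δ) mod 6) = 60 × (((155-41)/135) mod 6)
  114/135 = 0.8444…
  H = 60 × 0.8444… = 50.666…° → H = 50.7°
= HSL(50.7°, 62.2%, 42.5%)


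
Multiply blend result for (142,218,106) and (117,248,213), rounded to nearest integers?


Multiply: C = A×B/255, rounded to nearest integer
R: 142×117/255 = 16614/255 ≈ 65.153 → 65
G: 218×248/255 = 54064/255 ≈ 212.016 → 212
B: 106×213/255 = 22578/255 ≈ 88.541 → 89
= RGB(65, 212, 89)


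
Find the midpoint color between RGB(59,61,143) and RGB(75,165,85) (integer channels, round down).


Midpoint: each channel = ⌊(C₁+C₂)/2⌋
R: ⌊(59+75)/2⌋ = 67
G: ⌊(61+165)/2⌋ = 113
B: ⌊(143+85)/2⌋ = 114
= RGB(67, 113, 114)


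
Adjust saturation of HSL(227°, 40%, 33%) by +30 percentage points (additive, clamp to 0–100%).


Original S = 40%
Adjustment = +30 percentage points
New S = 40 + (30) = 70
Clamp to [0, 100] → 70
= HSL(227°, 70%, 33%)


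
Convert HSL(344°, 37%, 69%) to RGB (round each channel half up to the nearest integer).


H=344°, S=0.37, L=0.69
C = (1-|2L-1|)×S = (1-|0.38|)×0.37 = 0.2294
H' = H/60 = 344/60 ≈ 5.7333; X = C×(1-|H' mod 2 - 1|) ≈ 0.0612
m = L - C/2 = 0.69 - 0.1147 = 0.5753
Sector ⌊H'⌋ = 5 → (R',G',B') = (0.2294, 0.0, ≈0.0612)
RGB = ((R'+m)×255, (G'+m)×255, (B'+m)×255) = (205.1985, 146.7015, 162.3007)
Round half up → RGB(205, 147, 162)


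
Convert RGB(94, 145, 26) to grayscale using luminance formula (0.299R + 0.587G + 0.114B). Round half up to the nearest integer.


Gray = 0.299×R + 0.587×G + 0.114×B
Gray = 0.299×94 + 0.587×145 + 0.114×26
Gray = 28.106 + 85.115 + 2.964
Gray = 116.185 → round half up → 116
Gray = 116


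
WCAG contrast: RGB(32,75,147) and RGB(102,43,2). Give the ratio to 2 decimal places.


Linearize each sRGB channel c=v/255: c/12.92 if c ≤ 0.04045 else ((c+0.055)/1.055)^2.4
L = 0.2126×R_lin + 0.7152×G_lin + 0.0722×B_lin
Color 1 (32,75,147):
  R=32: 32/255≈0.1255 > 0.04045 → ((0.1255+0.055)/1.055)^2.4 ≈ 0.01444
  G=75: 75/255≈0.2941 > 0.04045 → ((0.2941+0.055)/1.055)^2.4 ≈ 0.07036
  B=147: 147/255≈0.5765 > 0.04045 → ((0.5765+0.055)/1.055)^2.4 ≈ 0.29177
  L1 = 0.2126×0.01444 + 0.7152×0.07036 + 0.0722×0.29177 ≈ 0.07446
Color 2 (102,43,2):
  R=102: 102/255≈0.4000 > 0.04045 → ((0.4000+0.055)/1.055)^2.4 ≈ 0.13287
  G=43: 43/255≈0.1686 > 0.04045 → ((0.1686+0.055)/1.055)^2.4 ≈ 0.02416
  B=2: 2/255≈0.0078 ≤ 0.04045 → 0.0078/12.92 ≈ 0.00061
  L2 = 0.2126×0.13287 + 0.7152×0.02416 + 0.0722×0.00061 ≈ 0.04557
Lighter = 0.07446, Darker = 0.04557
Ratio = (L_lighter + 0.05) / (L_darker + 0.05)
Ratio = (0.07446 + 0.05) / (0.04557 + 0.05) = 0.12446 / 0.09557 ≈ 1.3023
Ratio ≈ 1.30:1


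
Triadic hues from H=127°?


Triadic: equally spaced at 120° intervals
H1 = 127°
H2 = (127 + 120) mod 360 = 247°
H3 = (127 + 240) mod 360 = 7°
Triadic = 127°, 247°, 7°


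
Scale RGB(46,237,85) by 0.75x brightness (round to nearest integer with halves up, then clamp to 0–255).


Multiply each channel by 0.75, round half up, clamp to [0, 255]
R: 46×0.75 = 34.5 → round → 35
G: 237×0.75 = 177.75 → round → 178
B: 85×0.75 = 63.75 → round → 64
= RGB(35, 178, 64)


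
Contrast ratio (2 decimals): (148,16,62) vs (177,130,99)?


Linearize each sRGB channel c=v/255: c/12.92 if c ≤ 0.04045 else ((c+0.055)/1.055)^2.4
L = 0.2126×R_lin + 0.7152×G_lin + 0.0722×B_lin
Color 1 (148,16,62):
  R=148: 148/255≈0.5804 > 0.04045 → ((0.5804+0.055)/1.055)^2.4 ≈ 0.29614
  G=16: 16/255≈0.0627 > 0.04045 → ((0.0627+0.055)/1.055)^2.4 ≈ 0.00518
  B=62: 62/255≈0.2431 > 0.04045 → ((0.2431+0.055)/1.055)^2.4 ≈ 0.04817
  L1 = 0.2126×0.29614 + 0.7152×0.00518 + 0.0722×0.04817 ≈ 0.07014
Color 2 (177,130,99):
  R=177: 177/255≈0.6941 > 0.04045 → ((0.6941+0.055)/1.055)^2.4 ≈ 0.43966
  G=130: 130/255≈0.5098 > 0.04045 → ((0.5098+0.055)/1.055)^2.4 ≈ 0.22323
  B=99: 99/255≈0.3882 > 0.04045 → ((0.3882+0.055)/1.055)^2.4 ≈ 0.12477
  L2 = 0.2126×0.43966 + 0.7152×0.22323 + 0.0722×0.12477 ≈ 0.26213
Lighter = 0.26213, Darker = 0.07014
Ratio = (L_lighter + 0.05) / (L_darker + 0.05)
Ratio = (0.26213 + 0.05) / (0.07014 + 0.05) = 0.31213 / 0.12014 ≈ 2.5980
Ratio ≈ 2.60:1
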